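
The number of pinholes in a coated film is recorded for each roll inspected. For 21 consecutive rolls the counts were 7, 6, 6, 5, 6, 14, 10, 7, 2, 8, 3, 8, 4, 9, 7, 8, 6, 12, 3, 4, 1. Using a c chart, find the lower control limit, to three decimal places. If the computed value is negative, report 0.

c̄ = (7 + 6 + 6 + 5 + 6 + 14 + 10 + 7 + 2 + 8 + 3 + 8 + 4 + 9 + 7 + 8 + 6 + 12 + 3 + 4 + 1) / 21 = 136 / 21 = 6.4762
LCL = c̄ − 3√c̄ = 6.4762 − 3 × 2.5448 = -1.1583 → 0 (cannot be negative)

0.000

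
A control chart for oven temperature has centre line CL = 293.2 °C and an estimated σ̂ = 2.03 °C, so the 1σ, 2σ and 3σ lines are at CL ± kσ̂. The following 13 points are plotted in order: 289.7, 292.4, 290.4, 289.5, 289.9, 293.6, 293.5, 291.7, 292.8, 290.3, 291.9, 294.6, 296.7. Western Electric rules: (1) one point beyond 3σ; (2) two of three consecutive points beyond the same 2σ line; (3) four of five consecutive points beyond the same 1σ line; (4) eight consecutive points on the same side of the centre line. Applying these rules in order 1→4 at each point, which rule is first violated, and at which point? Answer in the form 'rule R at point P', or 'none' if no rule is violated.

rule 3 at point 5

Zone of each point (C = within 1σ̂, B = 1σ̂–2σ̂, A = 2σ̂–3σ̂, * = beyond 3σ̂; sign = side of CL): 1:-B, 2:-C, 3:-B, 4:-B, 5:-B, 6:+C, 7:+C, 8:-C, 9:-C, 10:-B, 11:-C, 12:+C, 13:+B
Rule 3 (four of five consecutive points beyond the same 1σ limit) is satisfied at point 5.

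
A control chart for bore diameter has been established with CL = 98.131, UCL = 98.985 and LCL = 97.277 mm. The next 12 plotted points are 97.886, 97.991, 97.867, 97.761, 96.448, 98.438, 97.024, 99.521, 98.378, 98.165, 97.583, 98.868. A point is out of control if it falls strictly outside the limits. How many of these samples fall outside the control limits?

3

Compare each point to [97.277, 98.985]: sample 5 = 96.448 < LCL; sample 7 = 97.024 < LCL; sample 8 = 99.521 > UCL.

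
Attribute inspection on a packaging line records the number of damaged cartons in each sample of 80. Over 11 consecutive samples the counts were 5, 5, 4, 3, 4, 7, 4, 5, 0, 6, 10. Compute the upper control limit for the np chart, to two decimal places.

p̄ = Σdᵢ / (k·n) = 53 / (11 × 80) = 0.06023
UCL = np̄ + 3·√(np̄(1−p̄)) = 4.8182 + 3 × √(4.8182×0.93977) = 4.8182 + 3 × 2.1279 = 11.2019

11.20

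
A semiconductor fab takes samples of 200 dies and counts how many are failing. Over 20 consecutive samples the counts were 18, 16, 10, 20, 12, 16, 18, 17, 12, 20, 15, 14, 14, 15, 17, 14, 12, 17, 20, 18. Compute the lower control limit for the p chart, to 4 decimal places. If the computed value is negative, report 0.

0.0216

p̄ = Σdᵢ / (k·n) = 315 / (20 × 200) = 0.07875
LCL = p̄ − 3·√(p̄(1−p̄)/n) = 0.07875 − 3 × 0.01905 = 0.02161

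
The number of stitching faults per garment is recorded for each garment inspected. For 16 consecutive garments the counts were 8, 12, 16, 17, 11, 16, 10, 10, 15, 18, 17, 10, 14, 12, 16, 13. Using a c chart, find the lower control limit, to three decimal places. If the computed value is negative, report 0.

2.440

c̄ = (8 + 12 + 16 + 17 + 11 + 16 + 10 + 10 + 15 + 18 + 17 + 10 + 14 + 12 + 16 + 13) / 16 = 215 / 16 = 13.4375
LCL = c̄ − 3√c̄ = 13.4375 − 3 × 3.6657 = 2.4403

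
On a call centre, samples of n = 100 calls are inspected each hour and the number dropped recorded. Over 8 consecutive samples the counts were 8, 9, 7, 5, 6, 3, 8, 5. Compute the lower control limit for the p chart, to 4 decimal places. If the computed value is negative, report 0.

0.0000

p̄ = Σdᵢ / (k·n) = 51 / (8 × 100) = 0.06375
LCL = p̄ − 3·√(p̄(1−p̄)/n) = 0.06375 − 3 × 0.02443 = -0.00954 → 0 (negative, so LCL = 0)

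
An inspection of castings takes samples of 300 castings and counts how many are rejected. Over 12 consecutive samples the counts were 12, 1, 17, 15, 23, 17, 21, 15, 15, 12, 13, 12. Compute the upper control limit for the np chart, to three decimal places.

p̄ = Σdᵢ / (k·n) = 173 / (12 × 300) = 0.04806
UCL = np̄ + 3·√(np̄(1−p̄)) = 14.4167 + 3 × √(14.4167×0.95194) = 14.4167 + 3 × 3.7046 = 25.5304

25.530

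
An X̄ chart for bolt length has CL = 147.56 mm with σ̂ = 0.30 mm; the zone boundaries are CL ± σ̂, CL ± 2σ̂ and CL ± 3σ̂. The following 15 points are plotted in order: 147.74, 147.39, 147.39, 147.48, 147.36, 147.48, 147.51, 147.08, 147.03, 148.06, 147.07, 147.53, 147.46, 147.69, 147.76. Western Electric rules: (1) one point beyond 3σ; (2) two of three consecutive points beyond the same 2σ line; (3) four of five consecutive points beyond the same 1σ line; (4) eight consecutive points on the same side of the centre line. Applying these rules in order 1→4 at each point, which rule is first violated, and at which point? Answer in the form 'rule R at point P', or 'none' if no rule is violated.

Zone of each point (C = within 1σ̂, B = 1σ̂–2σ̂, A = 2σ̂–3σ̂, * = beyond 3σ̂; sign = side of CL): 1:+C, 2:-C, 3:-C, 4:-C, 5:-C, 6:-C, 7:-C, 8:-B, 9:-B, 10:+B, 11:-B, 12:-C, 13:-C, 14:+C, 15:+C
Rule 4 (eight consecutive points on the same side of the centre line) is satisfied at point 9.

rule 4 at point 9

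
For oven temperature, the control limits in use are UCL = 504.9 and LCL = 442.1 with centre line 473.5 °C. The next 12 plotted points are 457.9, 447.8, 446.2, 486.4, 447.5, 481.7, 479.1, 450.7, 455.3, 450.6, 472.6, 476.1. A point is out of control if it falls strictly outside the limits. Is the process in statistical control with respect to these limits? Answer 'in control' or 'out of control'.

All 12 points lie within [442.1, 504.9].

in control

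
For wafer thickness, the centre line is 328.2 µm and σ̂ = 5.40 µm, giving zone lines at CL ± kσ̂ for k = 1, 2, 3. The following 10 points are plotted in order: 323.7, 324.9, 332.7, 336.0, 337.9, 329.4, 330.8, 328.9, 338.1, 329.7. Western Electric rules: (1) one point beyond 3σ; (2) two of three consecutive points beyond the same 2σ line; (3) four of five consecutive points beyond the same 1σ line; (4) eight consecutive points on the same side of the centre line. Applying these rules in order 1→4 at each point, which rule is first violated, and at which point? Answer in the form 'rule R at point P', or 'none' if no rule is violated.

rule 4 at point 10

Zone of each point (C = within 1σ̂, B = 1σ̂–2σ̂, A = 2σ̂–3σ̂, * = beyond 3σ̂; sign = side of CL): 1:-C, 2:-C, 3:+C, 4:+B, 5:+B, 6:+C, 7:+C, 8:+C, 9:+B, 10:+C
Rule 4 (eight consecutive points on the same side of the centre line) is satisfied at point 10.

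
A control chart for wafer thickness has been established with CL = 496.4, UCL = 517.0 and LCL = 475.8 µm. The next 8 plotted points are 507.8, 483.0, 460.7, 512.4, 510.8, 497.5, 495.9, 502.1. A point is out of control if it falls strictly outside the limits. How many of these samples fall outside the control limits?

Compare each point to [475.8, 517.0]: sample 3 = 460.7 < LCL.

1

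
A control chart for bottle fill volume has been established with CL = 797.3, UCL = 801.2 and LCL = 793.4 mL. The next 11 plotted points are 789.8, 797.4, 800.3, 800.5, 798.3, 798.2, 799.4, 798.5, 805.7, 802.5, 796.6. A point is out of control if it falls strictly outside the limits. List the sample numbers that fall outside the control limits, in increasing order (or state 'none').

Compare each point to [793.4, 801.2]: sample 1 = 789.8 < LCL; sample 9 = 805.7 > UCL; sample 10 = 802.5 > UCL.

1, 9, 10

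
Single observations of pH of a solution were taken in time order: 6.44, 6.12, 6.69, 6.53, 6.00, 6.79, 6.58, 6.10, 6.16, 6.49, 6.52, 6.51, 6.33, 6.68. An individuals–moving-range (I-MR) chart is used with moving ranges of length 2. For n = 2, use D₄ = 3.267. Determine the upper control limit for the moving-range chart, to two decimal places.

1.01

Moving ranges: 0.32, 0.57, 0.16, 0.53, 0.79, 0.21, 0.48, 0.06, 0.33, 0.03, 0.01, 0.18, 0.35; M̄R̄ = 4.0200 / 13 = 0.3092
UCL_MR = D₄·M̄R̄ = 3.267 × 0.3092 = 1.0103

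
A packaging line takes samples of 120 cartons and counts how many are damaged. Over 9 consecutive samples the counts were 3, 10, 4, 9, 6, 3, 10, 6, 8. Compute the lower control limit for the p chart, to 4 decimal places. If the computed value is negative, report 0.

0.0000

p̄ = Σdᵢ / (k·n) = 59 / (9 × 120) = 0.05463
LCL = p̄ − 3·√(p̄(1−p̄)/n) = 0.05463 − 3 × 0.02075 = -0.00761 → 0 (negative, so LCL = 0)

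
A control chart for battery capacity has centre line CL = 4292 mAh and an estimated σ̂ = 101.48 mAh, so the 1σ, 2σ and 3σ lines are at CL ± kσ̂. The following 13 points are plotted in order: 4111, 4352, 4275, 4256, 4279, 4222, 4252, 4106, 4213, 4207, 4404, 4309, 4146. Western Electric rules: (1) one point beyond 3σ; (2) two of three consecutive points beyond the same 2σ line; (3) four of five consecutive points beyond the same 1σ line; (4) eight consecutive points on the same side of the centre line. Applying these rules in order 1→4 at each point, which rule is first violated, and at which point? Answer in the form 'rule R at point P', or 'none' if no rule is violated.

Zone of each point (C = within 1σ̂, B = 1σ̂–2σ̂, A = 2σ̂–3σ̂, * = beyond 3σ̂; sign = side of CL): 1:-B, 2:+C, 3:-C, 4:-C, 5:-C, 6:-C, 7:-C, 8:-B, 9:-C, 10:-C, 11:+B, 12:+C, 13:-B
Rule 4 (eight consecutive points on the same side of the centre line) is satisfied at point 10.

rule 4 at point 10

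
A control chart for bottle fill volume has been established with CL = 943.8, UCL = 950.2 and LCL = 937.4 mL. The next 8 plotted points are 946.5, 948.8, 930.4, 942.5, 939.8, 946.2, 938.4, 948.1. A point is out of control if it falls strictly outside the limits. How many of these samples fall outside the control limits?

1

Compare each point to [937.4, 950.2]: sample 3 = 930.4 < LCL.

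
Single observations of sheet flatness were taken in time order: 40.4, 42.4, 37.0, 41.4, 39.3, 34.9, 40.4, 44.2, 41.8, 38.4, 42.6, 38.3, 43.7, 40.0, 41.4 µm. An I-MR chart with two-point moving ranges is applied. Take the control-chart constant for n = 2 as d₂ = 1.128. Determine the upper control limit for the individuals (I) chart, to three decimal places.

50.368

X̄ = (40.4 + 42.4 + 37.0 + 41.4 + 39.3 + 34.9 + 40.4 + 44.2 + 41.8 + 38.4 + 42.6 + 38.3 + 43.7 + 40.0 + 41.4) / 15 = 40.4133
Moving ranges: 2.0, 5.4, 4.4, 2.1, 4.4, 5.5, 3.8, 2.4, 3.4, 4.2, 4.3, 5.4, 3.7, 1.4; M̄R̄ = 52.4000 / 14 = 3.7429
UCL = X̄ + 3·M̄R̄/d₂ = 40.4133 + 3 × 3.7429 / 1.128 = 50.3677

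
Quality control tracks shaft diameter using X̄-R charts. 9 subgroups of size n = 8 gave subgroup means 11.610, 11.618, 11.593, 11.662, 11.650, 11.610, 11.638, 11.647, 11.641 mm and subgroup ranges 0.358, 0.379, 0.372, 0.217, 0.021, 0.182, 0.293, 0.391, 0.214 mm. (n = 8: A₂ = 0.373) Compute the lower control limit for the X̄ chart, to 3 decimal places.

11.529

X̄̄ = (11.610 + 11.618 + 11.593 + 11.662 + 11.650 + 11.610 + 11.638 + 11.647 + 11.641) / 9 = 104.6690 / 9 = 11.6299
R̄ = (0.358 + 0.379 + 0.372 + 0.217 + 0.021 + 0.182 + 0.293 + 0.391 + 0.214) / 9 = 2.4270 / 9 = 0.2697
LCL = X̄̄ − A₂·R̄ = 11.6299 − 0.373 × 0.2697 = 11.5293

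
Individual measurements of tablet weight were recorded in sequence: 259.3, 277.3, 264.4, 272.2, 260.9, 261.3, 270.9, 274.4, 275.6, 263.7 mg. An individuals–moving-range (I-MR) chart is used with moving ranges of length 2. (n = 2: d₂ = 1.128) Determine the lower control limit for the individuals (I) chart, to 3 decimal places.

X̄ = (259.3 + 277.3 + 264.4 + 272.2 + 260.9 + 261.3 + 270.9 + 274.4 + 275.6 + 263.7) / 10 = 268.0000
Moving ranges: 18.0, 12.9, 7.8, 11.3, 0.4, 9.6, 3.5, 1.2, 11.9; M̄R̄ = 76.6000 / 9 = 8.5111
LCL = X̄ − 3·M̄R̄/d₂ = 268.0000 − 3 × 8.5111 / 1.128 = 245.3641

245.364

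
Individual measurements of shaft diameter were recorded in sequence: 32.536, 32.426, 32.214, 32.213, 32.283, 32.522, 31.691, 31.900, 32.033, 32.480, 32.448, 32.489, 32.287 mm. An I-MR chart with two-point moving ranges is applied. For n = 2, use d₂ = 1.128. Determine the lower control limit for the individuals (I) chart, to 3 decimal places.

31.711

X̄ = (32.536 + 32.426 + 32.214 + 32.213 + 32.283 + 32.522 + 31.691 + 31.900 + 32.033 + 32.480 + 32.448 + 32.489 + 32.287) / 13 = 32.2709
Moving ranges: 0.110, 0.212, 0.001, 0.070, 0.239, 0.831, 0.209, 0.133, 0.447, 0.032, 0.041, 0.202; M̄R̄ = 2.5270 / 12 = 0.2106
LCL = X̄ − 3·M̄R̄/d₂ = 32.2709 − 3 × 0.2106 / 1.128 = 31.7109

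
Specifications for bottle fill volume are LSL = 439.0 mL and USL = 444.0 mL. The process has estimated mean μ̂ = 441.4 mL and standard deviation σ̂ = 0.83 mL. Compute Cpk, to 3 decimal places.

Cpu = (USL − μ̂) / (3σ̂) = (444.0 − 441.4) / (3 × 0.83) = 1.0442; Cpl = (μ̂ − LSL) / (3σ̂) = (441.4 − 439.0) / (3 × 0.83) = 0.9639; Cpk = min(Cpu, Cpl) = 0.9639

0.964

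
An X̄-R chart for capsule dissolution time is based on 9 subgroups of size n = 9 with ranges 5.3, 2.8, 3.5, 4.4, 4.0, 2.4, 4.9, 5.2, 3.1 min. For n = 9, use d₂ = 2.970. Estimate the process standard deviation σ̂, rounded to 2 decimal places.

1.33

R̄ = (5.3 + 2.8 + 3.5 + 4.4 + 4.0 + 2.4 + 4.9 + 5.2 + 3.1) / 9 = 3.9556
σ̂ = R̄ / d₂ = 3.9556 / 2.970 = 1.3318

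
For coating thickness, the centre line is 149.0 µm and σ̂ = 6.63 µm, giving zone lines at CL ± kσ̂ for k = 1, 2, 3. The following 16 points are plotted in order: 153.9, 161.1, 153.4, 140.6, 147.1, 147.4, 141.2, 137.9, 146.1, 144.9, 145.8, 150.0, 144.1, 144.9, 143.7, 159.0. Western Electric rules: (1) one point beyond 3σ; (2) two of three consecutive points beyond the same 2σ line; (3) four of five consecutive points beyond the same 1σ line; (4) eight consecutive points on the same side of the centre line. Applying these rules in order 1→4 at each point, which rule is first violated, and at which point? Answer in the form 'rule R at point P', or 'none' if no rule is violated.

rule 4 at point 11

Zone of each point (C = within 1σ̂, B = 1σ̂–2σ̂, A = 2σ̂–3σ̂, * = beyond 3σ̂; sign = side of CL): 1:+C, 2:+B, 3:+C, 4:-B, 5:-C, 6:-C, 7:-B, 8:-B, 9:-C, 10:-C, 11:-C, 12:+C, 13:-C, 14:-C, 15:-C, 16:+B
Rule 4 (eight consecutive points on the same side of the centre line) is satisfied at point 11.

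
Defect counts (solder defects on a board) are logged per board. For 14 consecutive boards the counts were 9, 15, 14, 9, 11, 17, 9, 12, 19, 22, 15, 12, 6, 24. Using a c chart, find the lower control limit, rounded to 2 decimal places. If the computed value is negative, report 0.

c̄ = (9 + 15 + 14 + 9 + 11 + 17 + 9 + 12 + 19 + 22 + 15 + 12 + 6 + 24) / 14 = 194 / 14 = 13.8571
LCL = c̄ − 3√c̄ = 13.8571 − 3 × 3.7225 = 2.6896

2.69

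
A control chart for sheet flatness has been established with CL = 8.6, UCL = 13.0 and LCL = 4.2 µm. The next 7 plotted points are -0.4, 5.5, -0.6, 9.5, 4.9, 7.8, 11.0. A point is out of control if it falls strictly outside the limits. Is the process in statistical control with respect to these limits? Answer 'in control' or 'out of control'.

out of control

Compare each point to [4.2, 13.0]: sample 1 = -0.4 < LCL; sample 3 = -0.6 < LCL.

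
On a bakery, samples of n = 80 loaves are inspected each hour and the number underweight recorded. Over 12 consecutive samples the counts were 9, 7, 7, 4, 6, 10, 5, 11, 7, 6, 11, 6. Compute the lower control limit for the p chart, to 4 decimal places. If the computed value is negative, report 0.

0.0000

p̄ = Σdᵢ / (k·n) = 89 / (12 × 80) = 0.09271
LCL = p̄ − 3·√(p̄(1−p̄)/n) = 0.09271 − 3 × 0.03243 = -0.00457 → 0 (negative, so LCL = 0)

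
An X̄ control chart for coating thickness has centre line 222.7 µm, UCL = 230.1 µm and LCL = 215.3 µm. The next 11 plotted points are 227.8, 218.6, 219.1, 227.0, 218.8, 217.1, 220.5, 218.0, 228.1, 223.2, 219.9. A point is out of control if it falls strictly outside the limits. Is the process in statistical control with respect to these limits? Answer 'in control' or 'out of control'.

All 11 points lie within [215.3, 230.1].

in control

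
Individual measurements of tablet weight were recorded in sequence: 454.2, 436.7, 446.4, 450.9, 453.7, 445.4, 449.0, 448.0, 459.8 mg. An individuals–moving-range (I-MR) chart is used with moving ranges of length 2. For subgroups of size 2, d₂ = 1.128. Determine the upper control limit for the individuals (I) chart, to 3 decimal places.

469.025

X̄ = (454.2 + 436.7 + 446.4 + 450.9 + 453.7 + 445.4 + 449.0 + 448.0 + 459.8) / 9 = 449.3444
Moving ranges: 17.5, 9.7, 4.5, 2.8, 8.3, 3.6, 1.0, 11.8; M̄R̄ = 59.2000 / 8 = 7.4000
UCL = X̄ + 3·M̄R̄/d₂ = 449.3444 + 3 × 7.4000 / 1.128 = 469.0253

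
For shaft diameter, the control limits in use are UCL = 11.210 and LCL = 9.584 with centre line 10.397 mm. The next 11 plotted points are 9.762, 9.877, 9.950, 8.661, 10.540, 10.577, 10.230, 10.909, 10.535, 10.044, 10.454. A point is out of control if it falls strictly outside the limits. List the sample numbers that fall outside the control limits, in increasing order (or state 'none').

Compare each point to [9.584, 11.210]: sample 4 = 8.661 < LCL.

4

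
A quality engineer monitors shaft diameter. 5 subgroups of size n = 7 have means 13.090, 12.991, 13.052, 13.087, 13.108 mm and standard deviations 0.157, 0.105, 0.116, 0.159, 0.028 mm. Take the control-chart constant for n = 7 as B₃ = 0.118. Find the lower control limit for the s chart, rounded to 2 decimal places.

s̄ = (0.157 + 0.105 + 0.116 + 0.159 + 0.028) / 5 = 0.1130
LCL_s = B₃·s̄ = 0.118 × 0.1130 = 0.0133

0.01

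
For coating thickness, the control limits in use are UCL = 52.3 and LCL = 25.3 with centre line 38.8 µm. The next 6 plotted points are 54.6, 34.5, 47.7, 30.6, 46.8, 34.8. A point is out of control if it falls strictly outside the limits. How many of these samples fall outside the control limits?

1

Compare each point to [25.3, 52.3]: sample 1 = 54.6 > UCL.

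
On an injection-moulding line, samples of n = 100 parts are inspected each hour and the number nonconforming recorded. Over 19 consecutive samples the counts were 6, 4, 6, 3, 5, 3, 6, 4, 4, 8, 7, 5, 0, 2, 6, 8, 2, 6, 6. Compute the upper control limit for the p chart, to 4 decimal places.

p̄ = Σdᵢ / (k·n) = 91 / (19 × 100) = 0.04789
UCL = p̄ + 3·√(p̄(1−p̄)/n) = 0.04789 + 3 × √(0.04789×0.95211/100) = 0.04789 + 3 × 0.02135 = 0.11196

0.1120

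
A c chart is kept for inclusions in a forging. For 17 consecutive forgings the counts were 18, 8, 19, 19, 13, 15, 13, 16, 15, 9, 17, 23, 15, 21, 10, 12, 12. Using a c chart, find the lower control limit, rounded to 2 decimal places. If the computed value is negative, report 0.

c̄ = (18 + 8 + 19 + 19 + 13 + 15 + 13 + 16 + 15 + 9 + 17 + 23 + 15 + 21 + 10 + 12 + 12) / 17 = 255 / 17 = 15.0000
LCL = c̄ − 3√c̄ = 15.0000 − 3 × 3.8730 = 3.3810

3.38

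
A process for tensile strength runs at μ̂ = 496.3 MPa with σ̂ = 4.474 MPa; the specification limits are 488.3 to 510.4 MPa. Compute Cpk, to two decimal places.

Cpu = (USL − μ̂) / (3σ̂) = (510.4 − 496.3) / (3 × 4.474) = 1.0505; Cpl = (μ̂ − LSL) / (3σ̂) = (496.3 − 488.3) / (3 × 4.474) = 0.5960; Cpk = min(Cpu, Cpl) = 0.5960

0.60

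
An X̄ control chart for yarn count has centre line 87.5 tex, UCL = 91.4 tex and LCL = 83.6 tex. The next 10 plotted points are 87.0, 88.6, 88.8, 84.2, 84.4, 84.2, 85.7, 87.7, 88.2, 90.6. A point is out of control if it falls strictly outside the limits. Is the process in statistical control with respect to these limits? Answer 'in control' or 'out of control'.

All 10 points lie within [83.6, 91.4].

in control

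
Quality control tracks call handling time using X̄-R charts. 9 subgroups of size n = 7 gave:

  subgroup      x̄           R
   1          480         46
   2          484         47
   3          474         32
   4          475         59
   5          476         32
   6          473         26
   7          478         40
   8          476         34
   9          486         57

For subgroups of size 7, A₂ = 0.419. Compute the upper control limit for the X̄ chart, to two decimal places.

495.37

X̄̄ = (480 + 484 + 474 + 475 + 476 + 473 + 478 + 476 + 486) / 9 = 4302.0000 / 9 = 478.0000
R̄ = (46 + 47 + 32 + 59 + 32 + 26 + 40 + 34 + 57) / 9 = 373.0000 / 9 = 41.4444
UCL = X̄̄ + A₂·R̄ = 478.0000 + 0.419 × 41.4444 = 495.3652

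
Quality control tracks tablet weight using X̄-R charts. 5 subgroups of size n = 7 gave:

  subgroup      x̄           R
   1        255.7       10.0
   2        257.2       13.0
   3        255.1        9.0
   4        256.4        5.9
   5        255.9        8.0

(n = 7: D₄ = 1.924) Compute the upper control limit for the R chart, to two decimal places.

R̄ = (10.0 + 13.0 + 9.0 + 5.9 + 8.0) / 5 = 45.9000 / 5 = 9.1800
UCL_R = D₄·R̄ = 1.924 × 9.1800 = 17.6623

17.66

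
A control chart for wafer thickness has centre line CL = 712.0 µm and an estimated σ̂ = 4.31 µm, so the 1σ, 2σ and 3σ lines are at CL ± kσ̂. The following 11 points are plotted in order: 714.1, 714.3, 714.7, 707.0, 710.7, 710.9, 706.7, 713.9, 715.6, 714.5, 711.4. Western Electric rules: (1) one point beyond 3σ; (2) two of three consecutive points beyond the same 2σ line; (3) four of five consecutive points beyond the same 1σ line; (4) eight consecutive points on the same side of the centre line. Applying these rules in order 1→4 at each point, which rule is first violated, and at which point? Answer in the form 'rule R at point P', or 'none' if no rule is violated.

none

Zone of each point (C = within 1σ̂, B = 1σ̂–2σ̂, A = 2σ̂–3σ̂, * = beyond 3σ̂; sign = side of CL): 1:+C, 2:+C, 3:+C, 4:-B, 5:-C, 6:-C, 7:-B, 8:+C, 9:+C, 10:+C, 11:-C
No rule fires across all 11 points.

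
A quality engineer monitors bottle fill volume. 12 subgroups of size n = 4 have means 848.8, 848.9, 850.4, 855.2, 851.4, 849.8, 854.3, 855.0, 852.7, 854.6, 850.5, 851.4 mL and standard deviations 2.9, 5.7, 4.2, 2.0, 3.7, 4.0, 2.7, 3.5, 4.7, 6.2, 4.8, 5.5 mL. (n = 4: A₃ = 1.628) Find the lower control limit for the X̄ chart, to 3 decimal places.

845.147

X̄̄ = (848.8 + 848.9 + 850.4 + 855.2 + 851.4 + 849.8 + 854.3 + 855.0 + 852.7 + 854.6 + 850.5 + 851.4) / 12 = 851.9167
s̄ = (2.9 + 5.7 + 4.2 + 2.0 + 3.7 + 4.0 + 2.7 + 3.5 + 4.7 + 6.2 + 4.8 + 5.5) / 12 = 4.1583
LCL = X̄̄ − A₃·s̄ = 851.9167 − 1.628 × 4.1583 = 845.1469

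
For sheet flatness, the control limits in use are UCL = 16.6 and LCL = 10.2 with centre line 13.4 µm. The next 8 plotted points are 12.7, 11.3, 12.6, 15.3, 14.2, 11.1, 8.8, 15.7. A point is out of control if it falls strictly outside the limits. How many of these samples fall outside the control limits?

1

Compare each point to [10.2, 16.6]: sample 7 = 8.8 < LCL.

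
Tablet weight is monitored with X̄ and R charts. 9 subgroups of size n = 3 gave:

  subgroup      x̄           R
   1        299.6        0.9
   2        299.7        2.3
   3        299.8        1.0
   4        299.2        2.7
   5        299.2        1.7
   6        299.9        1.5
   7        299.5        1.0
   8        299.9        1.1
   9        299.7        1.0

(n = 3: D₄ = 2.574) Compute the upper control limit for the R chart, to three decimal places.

R̄ = (0.9 + 2.3 + 1.0 + 2.7 + 1.7 + 1.5 + 1.0 + 1.1 + 1.0) / 9 = 13.2000 / 9 = 1.4667
UCL_R = D₄·R̄ = 2.574 × 1.4667 = 3.7752

3.775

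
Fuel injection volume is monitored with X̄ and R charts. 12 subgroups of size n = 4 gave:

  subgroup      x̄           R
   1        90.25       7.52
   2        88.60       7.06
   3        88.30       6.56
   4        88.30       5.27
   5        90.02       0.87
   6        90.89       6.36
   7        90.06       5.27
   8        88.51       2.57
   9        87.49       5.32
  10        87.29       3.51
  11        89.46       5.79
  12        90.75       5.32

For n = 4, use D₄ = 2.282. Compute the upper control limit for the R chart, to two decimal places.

11.68

R̄ = (7.52 + 7.06 + 6.56 + 5.27 + 0.87 + 6.36 + 5.27 + 2.57 + 5.32 + 3.51 + 5.79 + 5.32) / 12 = 61.4200 / 12 = 5.1183
UCL_R = D₄·R̄ = 2.282 × 5.1183 = 11.6800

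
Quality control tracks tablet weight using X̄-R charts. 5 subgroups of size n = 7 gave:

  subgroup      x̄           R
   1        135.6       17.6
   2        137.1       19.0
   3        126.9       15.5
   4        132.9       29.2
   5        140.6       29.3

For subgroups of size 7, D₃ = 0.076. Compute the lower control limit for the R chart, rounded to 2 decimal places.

1.68

R̄ = (17.6 + 19.0 + 15.5 + 29.2 + 29.3) / 5 = 110.6000 / 5 = 22.1200
LCL_R = D₃·R̄ = 0.076 × 22.1200 = 1.6811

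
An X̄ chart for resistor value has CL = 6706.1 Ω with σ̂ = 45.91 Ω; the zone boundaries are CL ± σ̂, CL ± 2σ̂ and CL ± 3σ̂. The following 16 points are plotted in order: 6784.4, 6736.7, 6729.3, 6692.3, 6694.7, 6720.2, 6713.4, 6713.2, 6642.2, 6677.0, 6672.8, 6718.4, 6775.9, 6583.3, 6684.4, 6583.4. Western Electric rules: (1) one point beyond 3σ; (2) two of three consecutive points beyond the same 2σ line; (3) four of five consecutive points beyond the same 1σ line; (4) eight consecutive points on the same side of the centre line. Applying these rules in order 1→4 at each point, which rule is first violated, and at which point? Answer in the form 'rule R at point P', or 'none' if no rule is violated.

rule 2 at point 16

Zone of each point (C = within 1σ̂, B = 1σ̂–2σ̂, A = 2σ̂–3σ̂, * = beyond 3σ̂; sign = side of CL): 1:+B, 2:+C, 3:+C, 4:-C, 5:-C, 6:+C, 7:+C, 8:+C, 9:-B, 10:-C, 11:-C, 12:+C, 13:+B, 14:-A, 15:-C, 16:-A
Rule 2 (two of three consecutive points beyond the same 2σ limit) is satisfied at point 16.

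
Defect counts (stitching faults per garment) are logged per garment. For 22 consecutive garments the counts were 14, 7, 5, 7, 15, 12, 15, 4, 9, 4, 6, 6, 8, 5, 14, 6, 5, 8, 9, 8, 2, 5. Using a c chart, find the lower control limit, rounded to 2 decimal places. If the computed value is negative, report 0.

0.00

c̄ = (14 + 7 + 5 + 7 + 15 + 12 + 15 + 4 + 9 + 4 + 6 + 6 + 8 + 5 + 14 + 6 + 5 + 8 + 9 + 8 + 2 + 5) / 22 = 174 / 22 = 7.9091
LCL = c̄ − 3√c̄ = 7.9091 − 3 × 2.8123 = -0.5278 → 0 (cannot be negative)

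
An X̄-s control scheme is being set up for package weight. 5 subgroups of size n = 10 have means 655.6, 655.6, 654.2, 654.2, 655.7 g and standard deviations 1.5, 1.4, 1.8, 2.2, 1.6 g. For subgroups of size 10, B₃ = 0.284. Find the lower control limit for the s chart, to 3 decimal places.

s̄ = (1.5 + 1.4 + 1.8 + 2.2 + 1.6) / 5 = 1.7000
LCL_s = B₃·s̄ = 0.284 × 1.7000 = 0.4828

0.483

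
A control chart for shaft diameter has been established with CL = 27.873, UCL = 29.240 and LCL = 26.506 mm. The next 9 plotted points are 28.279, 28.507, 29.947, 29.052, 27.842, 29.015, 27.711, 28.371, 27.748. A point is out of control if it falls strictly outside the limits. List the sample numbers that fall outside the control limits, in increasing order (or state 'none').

3

Compare each point to [26.506, 29.240]: sample 3 = 29.947 > UCL.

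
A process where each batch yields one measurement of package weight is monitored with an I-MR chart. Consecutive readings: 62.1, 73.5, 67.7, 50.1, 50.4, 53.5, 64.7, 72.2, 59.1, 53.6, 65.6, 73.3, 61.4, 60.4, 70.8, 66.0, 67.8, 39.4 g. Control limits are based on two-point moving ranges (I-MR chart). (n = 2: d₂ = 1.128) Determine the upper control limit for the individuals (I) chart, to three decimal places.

X̄ = (62.1 + 73.5 + 67.7 + 50.1 + 50.4 + 53.5 + 64.7 + 72.2 + 59.1 + 53.6 + 65.6 + 73.3 + 61.4 + 60.4 + 70.8 + 66.0 + 67.8 + 39.4) / 18 = 61.7556
Moving ranges: 11.4, 5.8, 17.6, 0.3, 3.1, 11.2, 7.5, 13.1, 5.5, 12.0, 7.7, 11.9, 1.0, 10.4, 4.8, 1.8, 28.4; M̄R̄ = 153.5000 / 17 = 9.0294
UCL = X̄ + 3·M̄R̄/d₂ = 61.7556 + 3 × 9.0294 / 1.128 = 85.7699

85.770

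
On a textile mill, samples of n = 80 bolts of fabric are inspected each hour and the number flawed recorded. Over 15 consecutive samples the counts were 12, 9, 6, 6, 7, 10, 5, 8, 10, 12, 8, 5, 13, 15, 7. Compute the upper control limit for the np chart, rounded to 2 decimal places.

17.29

p̄ = Σdᵢ / (k·n) = 133 / (15 × 80) = 0.11083
UCL = np̄ + 3·√(np̄(1−p̄)) = 8.8667 + 3 × √(8.8667×0.88917) = 8.8667 + 3 × 2.8078 = 17.2902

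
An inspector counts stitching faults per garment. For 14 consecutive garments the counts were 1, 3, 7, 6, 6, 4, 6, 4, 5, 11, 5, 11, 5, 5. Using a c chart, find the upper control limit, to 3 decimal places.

12.769

c̄ = (1 + 3 + 7 + 6 + 6 + 4 + 6 + 4 + 5 + 11 + 5 + 11 + 5 + 5) / 14 = 79 / 14 = 5.6429
UCL = c̄ + 3√c̄ = 5.6429 + 3 × √5.6429 = 5.6429 + 3 × 2.3755 = 12.7693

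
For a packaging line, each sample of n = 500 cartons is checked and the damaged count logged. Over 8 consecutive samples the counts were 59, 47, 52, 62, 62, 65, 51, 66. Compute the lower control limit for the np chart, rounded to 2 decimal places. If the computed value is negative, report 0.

p̄ = Σdᵢ / (k·n) = 464 / (8 × 500) = 0.11600
LCL = np̄ − 3·√(np̄(1−p̄)) = 58.0000 − 3 × 7.1604 = 36.5187

36.52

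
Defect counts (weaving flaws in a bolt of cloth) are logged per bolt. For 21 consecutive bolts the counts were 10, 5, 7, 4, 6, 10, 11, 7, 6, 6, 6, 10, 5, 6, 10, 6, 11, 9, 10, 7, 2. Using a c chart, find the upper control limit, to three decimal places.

15.457

c̄ = (10 + 5 + 7 + 4 + 6 + 10 + 11 + 7 + 6 + 6 + 6 + 10 + 5 + 6 + 10 + 6 + 11 + 9 + 10 + 7 + 2) / 21 = 154 / 21 = 7.3333
UCL = c̄ + 3√c̄ = 7.3333 + 3 × √7.3333 = 7.3333 + 3 × 2.7080 = 15.4574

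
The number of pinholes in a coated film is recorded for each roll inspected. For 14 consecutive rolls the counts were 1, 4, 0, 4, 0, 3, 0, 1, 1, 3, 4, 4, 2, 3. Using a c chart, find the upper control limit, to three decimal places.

6.534

c̄ = (1 + 4 + 0 + 4 + 0 + 3 + 0 + 1 + 1 + 3 + 4 + 4 + 2 + 3) / 14 = 30 / 14 = 2.1429
UCL = c̄ + 3√c̄ = 2.1429 + 3 × √2.1429 = 2.1429 + 3 × 1.4639 = 6.5344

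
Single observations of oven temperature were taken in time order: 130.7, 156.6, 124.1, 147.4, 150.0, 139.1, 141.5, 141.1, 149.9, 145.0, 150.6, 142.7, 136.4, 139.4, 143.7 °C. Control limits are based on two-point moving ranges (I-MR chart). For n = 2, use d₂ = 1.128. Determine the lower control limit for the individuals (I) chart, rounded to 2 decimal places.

116.18

X̄ = (130.7 + 156.6 + 124.1 + 147.4 + 150.0 + 139.1 + 141.5 + 141.1 + 149.9 + 145.0 + 150.6 + 142.7 + 136.4 + 139.4 + 143.7) / 15 = 142.5467
Moving ranges: 25.9, 32.5, 23.3, 2.6, 10.9, 2.4, 0.4, 8.8, 4.9, 5.6, 7.9, 6.3, 3.0, 4.3; M̄R̄ = 138.8000 / 14 = 9.9143
LCL = X̄ − 3·M̄R̄/d₂ = 142.5467 − 3 × 9.9143 / 1.128 = 116.1789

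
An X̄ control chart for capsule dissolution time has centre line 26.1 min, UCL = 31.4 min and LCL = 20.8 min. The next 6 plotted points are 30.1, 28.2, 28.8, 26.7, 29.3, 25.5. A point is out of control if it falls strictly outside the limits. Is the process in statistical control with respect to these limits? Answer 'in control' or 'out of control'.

All 6 points lie within [20.8, 31.4].

in control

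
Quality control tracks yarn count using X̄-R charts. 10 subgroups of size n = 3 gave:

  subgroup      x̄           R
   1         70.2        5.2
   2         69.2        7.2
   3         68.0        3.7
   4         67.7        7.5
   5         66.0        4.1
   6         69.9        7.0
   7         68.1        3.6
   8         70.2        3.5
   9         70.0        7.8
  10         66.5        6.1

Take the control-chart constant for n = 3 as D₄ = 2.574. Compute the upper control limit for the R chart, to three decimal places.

R̄ = (5.2 + 7.2 + 3.7 + 7.5 + 4.1 + 7.0 + 3.6 + 3.5 + 7.8 + 6.1) / 10 = 55.7000 / 10 = 5.5700
UCL_R = D₄·R̄ = 2.574 × 5.5700 = 14.3372

14.337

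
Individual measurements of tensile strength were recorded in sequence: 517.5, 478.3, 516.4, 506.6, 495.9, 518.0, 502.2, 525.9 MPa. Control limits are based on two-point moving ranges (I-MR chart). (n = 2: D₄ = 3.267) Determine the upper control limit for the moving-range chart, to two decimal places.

Moving ranges: 39.2, 38.1, 9.8, 10.7, 22.1, 15.8, 23.7; M̄R̄ = 159.4000 / 7 = 22.7714
UCL_MR = D₄·M̄R̄ = 3.267 × 22.7714 = 74.3943

74.39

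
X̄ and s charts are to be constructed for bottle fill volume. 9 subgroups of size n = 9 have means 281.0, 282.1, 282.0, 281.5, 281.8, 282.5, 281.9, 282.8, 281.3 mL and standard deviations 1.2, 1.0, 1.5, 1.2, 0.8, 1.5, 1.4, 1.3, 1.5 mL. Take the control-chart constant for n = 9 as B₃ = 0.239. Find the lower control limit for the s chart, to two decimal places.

s̄ = (1.2 + 1.0 + 1.5 + 1.2 + 0.8 + 1.5 + 1.4 + 1.3 + 1.5) / 9 = 1.2667
LCL_s = B₃·s̄ = 0.239 × 1.2667 = 0.3027

0.30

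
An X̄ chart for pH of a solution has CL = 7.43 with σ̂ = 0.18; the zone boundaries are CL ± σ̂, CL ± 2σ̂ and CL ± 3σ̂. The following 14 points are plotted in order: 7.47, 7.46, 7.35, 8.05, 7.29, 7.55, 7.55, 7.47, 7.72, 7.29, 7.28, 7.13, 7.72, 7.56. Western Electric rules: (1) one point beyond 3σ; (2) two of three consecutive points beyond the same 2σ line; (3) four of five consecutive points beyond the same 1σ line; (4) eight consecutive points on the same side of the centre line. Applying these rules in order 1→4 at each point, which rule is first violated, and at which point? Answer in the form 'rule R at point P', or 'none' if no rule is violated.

rule 1 at point 4

Zone of each point (C = within 1σ̂, B = 1σ̂–2σ̂, A = 2σ̂–3σ̂, * = beyond 3σ̂; sign = side of CL): 1:+C, 2:+C, 3:-C, 4:+*, 5:-C, 6:+C, 7:+C, 8:+C, 9:+B, 10:-C, 11:-C, 12:-B, 13:+B, 14:+C
Rule 1 (one point beyond the 3σ limits) is satisfied at point 4.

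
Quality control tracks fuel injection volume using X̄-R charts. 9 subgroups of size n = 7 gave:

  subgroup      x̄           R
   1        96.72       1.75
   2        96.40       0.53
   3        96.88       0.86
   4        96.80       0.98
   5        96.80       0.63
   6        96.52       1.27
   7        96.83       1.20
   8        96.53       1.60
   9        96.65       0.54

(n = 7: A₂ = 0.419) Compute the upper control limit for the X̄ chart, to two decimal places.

X̄̄ = (96.72 + 96.40 + 96.88 + 96.80 + 96.80 + 96.52 + 96.83 + 96.53 + 96.65) / 9 = 870.1300 / 9 = 96.6811
R̄ = (1.75 + 0.53 + 0.86 + 0.98 + 0.63 + 1.27 + 1.20 + 1.60 + 0.54) / 9 = 9.3600 / 9 = 1.0400
UCL = X̄̄ + A₂·R̄ = 96.6811 + 0.419 × 1.0400 = 97.1169

97.12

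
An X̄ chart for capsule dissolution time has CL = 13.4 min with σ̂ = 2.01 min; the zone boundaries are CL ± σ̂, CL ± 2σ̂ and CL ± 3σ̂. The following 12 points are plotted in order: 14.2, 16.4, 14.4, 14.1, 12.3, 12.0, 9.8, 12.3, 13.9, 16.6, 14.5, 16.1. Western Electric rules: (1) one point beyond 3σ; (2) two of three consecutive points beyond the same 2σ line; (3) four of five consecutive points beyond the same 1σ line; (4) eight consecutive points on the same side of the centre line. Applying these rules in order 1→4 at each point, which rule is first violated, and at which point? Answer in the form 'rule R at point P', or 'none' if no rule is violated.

none

Zone of each point (C = within 1σ̂, B = 1σ̂–2σ̂, A = 2σ̂–3σ̂, * = beyond 3σ̂; sign = side of CL): 1:+C, 2:+B, 3:+C, 4:+C, 5:-C, 6:-C, 7:-B, 8:-C, 9:+C, 10:+B, 11:+C, 12:+B
No rule fires across all 12 points.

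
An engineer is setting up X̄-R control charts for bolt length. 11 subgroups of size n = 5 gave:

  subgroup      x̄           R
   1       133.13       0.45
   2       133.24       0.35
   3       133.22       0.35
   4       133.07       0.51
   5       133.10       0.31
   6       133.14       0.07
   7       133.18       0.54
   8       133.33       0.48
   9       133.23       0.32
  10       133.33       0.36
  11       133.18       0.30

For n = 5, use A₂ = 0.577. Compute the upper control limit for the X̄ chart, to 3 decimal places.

133.407

X̄̄ = (133.13 + 133.24 + 133.22 + 133.07 + 133.10 + 133.14 + 133.18 + 133.33 + 133.23 + 133.33 + 133.18) / 11 = 1465.1500 / 11 = 133.1955
R̄ = (0.45 + 0.35 + 0.35 + 0.51 + 0.31 + 0.07 + 0.54 + 0.48 + 0.32 + 0.36 + 0.30) / 11 = 4.0400 / 11 = 0.3673
UCL = X̄̄ + A₂·R̄ = 133.1955 + 0.577 × 0.3673 = 133.4074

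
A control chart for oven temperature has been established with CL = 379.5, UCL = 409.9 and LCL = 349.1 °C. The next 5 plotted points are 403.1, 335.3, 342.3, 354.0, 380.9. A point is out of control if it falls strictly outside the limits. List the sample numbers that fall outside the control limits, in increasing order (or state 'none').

2, 3

Compare each point to [349.1, 409.9]: sample 2 = 335.3 < LCL; sample 3 = 342.3 < LCL.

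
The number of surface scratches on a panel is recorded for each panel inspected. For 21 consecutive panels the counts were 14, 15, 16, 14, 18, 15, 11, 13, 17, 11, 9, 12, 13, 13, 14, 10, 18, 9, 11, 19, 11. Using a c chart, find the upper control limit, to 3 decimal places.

c̄ = (14 + 15 + 16 + 14 + 18 + 15 + 11 + 13 + 17 + 11 + 9 + 12 + 13 + 13 + 14 + 10 + 18 + 9 + 11 + 19 + 11) / 21 = 283 / 21 = 13.4762
UCL = c̄ + 3√c̄ = 13.4762 + 3 × √13.4762 = 13.4762 + 3 × 3.6710 = 24.4892

24.489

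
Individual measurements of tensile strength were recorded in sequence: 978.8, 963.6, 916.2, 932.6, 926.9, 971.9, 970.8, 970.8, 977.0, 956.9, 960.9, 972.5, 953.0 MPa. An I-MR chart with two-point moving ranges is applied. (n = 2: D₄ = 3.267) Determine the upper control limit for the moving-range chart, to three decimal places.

Moving ranges: 15.2, 47.4, 16.4, 5.7, 45.0, 1.1, 0.0, 6.2, 20.1, 4.0, 11.6, 19.5; M̄R̄ = 192.2000 / 12 = 16.0167
UCL_MR = D₄·M̄R̄ = 3.267 × 16.0167 = 52.3264

52.326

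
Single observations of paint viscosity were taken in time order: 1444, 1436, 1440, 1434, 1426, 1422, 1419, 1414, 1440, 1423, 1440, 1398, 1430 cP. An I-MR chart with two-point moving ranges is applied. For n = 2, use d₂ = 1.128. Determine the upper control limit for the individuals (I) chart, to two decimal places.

X̄ = (1444 + 1436 + 1440 + 1434 + 1426 + 1422 + 1419 + 1414 + 1440 + 1423 + 1440 + 1398 + 1430) / 13 = 1428.1538
Moving ranges: 8, 4, 6, 8, 4, 3, 5, 26, 17, 17, 42, 32; M̄R̄ = 172.0000 / 12 = 14.3333
UCL = X̄ + 3·M̄R̄/d₂ = 1428.1538 + 3 × 14.3333 / 1.128 = 1466.2744

1466.27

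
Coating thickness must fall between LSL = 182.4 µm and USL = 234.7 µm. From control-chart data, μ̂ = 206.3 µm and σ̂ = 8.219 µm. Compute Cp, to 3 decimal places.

Cp = (USL − LSL) / (6σ̂) = (234.7 − 182.4) / (6 × 8.219) = 52.3000 / 49.3140 = 1.0606

1.061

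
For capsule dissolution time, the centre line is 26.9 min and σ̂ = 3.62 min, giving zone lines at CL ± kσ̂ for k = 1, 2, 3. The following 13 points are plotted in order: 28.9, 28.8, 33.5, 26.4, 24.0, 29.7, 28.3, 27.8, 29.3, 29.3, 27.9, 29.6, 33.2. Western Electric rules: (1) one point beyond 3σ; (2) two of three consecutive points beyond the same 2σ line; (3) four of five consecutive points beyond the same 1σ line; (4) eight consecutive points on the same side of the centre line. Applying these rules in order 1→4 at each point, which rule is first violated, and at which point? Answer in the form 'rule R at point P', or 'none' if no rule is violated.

rule 4 at point 13

Zone of each point (C = within 1σ̂, B = 1σ̂–2σ̂, A = 2σ̂–3σ̂, * = beyond 3σ̂; sign = side of CL): 1:+C, 2:+C, 3:+B, 4:-C, 5:-C, 6:+C, 7:+C, 8:+C, 9:+C, 10:+C, 11:+C, 12:+C, 13:+B
Rule 4 (eight consecutive points on the same side of the centre line) is satisfied at point 13.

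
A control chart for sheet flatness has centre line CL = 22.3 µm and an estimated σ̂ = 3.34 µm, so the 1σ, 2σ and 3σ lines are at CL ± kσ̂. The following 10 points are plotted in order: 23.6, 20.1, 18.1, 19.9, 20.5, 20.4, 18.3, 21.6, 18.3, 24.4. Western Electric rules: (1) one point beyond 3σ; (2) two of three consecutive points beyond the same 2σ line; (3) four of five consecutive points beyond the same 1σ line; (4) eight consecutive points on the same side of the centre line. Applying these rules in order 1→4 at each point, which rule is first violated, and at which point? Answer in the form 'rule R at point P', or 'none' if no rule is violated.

rule 4 at point 9

Zone of each point (C = within 1σ̂, B = 1σ̂–2σ̂, A = 2σ̂–3σ̂, * = beyond 3σ̂; sign = side of CL): 1:+C, 2:-C, 3:-B, 4:-C, 5:-C, 6:-C, 7:-B, 8:-C, 9:-B, 10:+C
Rule 4 (eight consecutive points on the same side of the centre line) is satisfied at point 9.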